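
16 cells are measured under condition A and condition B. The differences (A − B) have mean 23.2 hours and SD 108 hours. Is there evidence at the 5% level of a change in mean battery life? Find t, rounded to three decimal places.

0.859

H0: μ_d = 0; H1: μ_d ≠ 0 (paired t-test on the differences, two-sided).
t = d̄/(s_d/√n) = 23.2/(108/√16) = 0.859
df = n − 1 = 15
Two-sided p-value ≈ 0.4037
Since p ≈ 0.4037 > α = 0.05, fail to reject H0; the evidence is not statistically significant.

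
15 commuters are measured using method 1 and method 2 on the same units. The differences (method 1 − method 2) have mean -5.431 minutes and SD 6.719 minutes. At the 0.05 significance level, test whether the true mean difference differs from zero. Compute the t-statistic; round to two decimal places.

-3.13

H0: μ_d = 0; H1: μ_d ≠ 0 (paired t-test on the differences, two-sided).
t = d̄/(s_d/√n) = -5.431/(6.719/√15) = -3.13
df = n − 1 = 14
Two-sided p-value ≈ 0.0074
Since p ≈ 0.0074 < α = 0.05, reject H0; the data support H1.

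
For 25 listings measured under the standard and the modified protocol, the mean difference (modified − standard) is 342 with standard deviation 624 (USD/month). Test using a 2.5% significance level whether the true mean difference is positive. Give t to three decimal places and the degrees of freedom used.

t = 2.740, df = 24

H0: μ_d = 0; H1: μ_d > 0 (paired t-test on the differences, right-tailed).
t = d̄/(s_d/√n) = 342/(624/√25) = 2.740
df = n − 1 = 24
p-value = P(T ≥ 2.740) ≈ 0.006
Since p ≈ 0.006 < α = 0.025, reject H0; the data support H1.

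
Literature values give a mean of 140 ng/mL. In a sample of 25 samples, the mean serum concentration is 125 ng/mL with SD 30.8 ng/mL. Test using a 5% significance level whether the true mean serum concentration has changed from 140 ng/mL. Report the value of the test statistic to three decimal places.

-2.435

H0: μ = 140; H1: μ ≠ 140 (one-sample t-test, two-sided).
t = (x̄ − μ₀)/(s/√n) = (125 − 140)/(30.8/√25) = -2.435
df = n − 1 = 24
Two-sided p-value ≈ 0.0227
Since p ≈ 0.0227 < α = 0.05, reject H0; the data support H1.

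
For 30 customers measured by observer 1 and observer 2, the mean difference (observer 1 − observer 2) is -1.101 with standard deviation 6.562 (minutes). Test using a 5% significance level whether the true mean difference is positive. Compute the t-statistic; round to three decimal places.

H0: μ_d = 0; H1: μ_d > 0 (paired t-test on the differences, right-tailed).
t = d̄/(s_d/√n) = -1.101/(6.562/√30) = -0.919
df = n − 1 = 29
p-value = P(T ≥ -0.919) ≈ 0.8172
Since p ≈ 0.8172 > α = 0.05, fail to reject H0; the evidence is not statistically significant.

-0.919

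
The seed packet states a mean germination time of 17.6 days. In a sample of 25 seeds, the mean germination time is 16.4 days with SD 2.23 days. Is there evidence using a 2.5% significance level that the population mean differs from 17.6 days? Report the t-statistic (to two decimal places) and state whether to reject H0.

H0: μ = 17.6; H1: μ ≠ 17.6 (one-sample t-test, two-sided).
t = (x̄ − μ₀)/(s/√n) = (16.4 − 17.6)/(2.23/√25) = -2.69
df = n − 1 = 24
Two-sided p-value ≈ 0.0128
Since p ≈ 0.0128 < α = 0.025, reject H0; the evidence is statistically significant.

t = -2.69; reject H0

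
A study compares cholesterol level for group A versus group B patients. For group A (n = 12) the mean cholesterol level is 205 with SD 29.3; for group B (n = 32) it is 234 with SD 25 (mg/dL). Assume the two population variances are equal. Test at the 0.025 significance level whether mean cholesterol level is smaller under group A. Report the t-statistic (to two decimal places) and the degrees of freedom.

Let group 1 = group A, group 2 = group B. H0: μ_1 = μ_2; H1: μ_1 < μ_2 (two-sample pooled-variance t-test, left-tailed).
s_p² = [(12−1)·29.3² + (32−1)·25²]/(12+32−2) = 686.152
t = (205 − 234)/√[686.152·(1/12 + 1/32)] = -3.27
df = n₁ + n₂ − 2 = 42
p-value = P(T ≤ -3.27) ≈ 0.001
Since p ≈ 0.001 < α = 0.025, reject H0; the data support H1.

t = -3.27, df = 42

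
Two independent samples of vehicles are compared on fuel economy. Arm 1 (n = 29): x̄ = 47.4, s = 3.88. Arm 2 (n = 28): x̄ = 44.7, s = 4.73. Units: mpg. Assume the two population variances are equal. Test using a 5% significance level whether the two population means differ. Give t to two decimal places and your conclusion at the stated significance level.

t = 2.36; reject H0

Let group 1 = arm 1, group 2 = arm 2. H0: μ_1 = μ_2; H1: μ_1 ≠ μ_2 (two-sample pooled-variance t-test, two-sided).
s_p² = [(29−1)·3.88² + (28−1)·4.73²]/(29+28−2) = 18.6471
t = (47.4 − 44.7)/√[18.6471·(1/29 + 1/28)] = 2.36
df = n₁ + n₂ − 2 = 55
Two-sided p-value ≈ 0.0219
Since p ≈ 0.0219 < α = 0.05, reject H0; the evidence is statistically significant.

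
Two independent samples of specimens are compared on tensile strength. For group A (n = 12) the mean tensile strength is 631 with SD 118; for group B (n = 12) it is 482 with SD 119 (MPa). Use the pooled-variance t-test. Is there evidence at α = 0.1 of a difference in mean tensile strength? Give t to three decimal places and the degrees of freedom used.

Let group 1 = group A, group 2 = group B. H0: μ_1 = μ_2; H1: μ_1 ≠ μ_2 (two-sample pooled-variance t-test, two-sided).
s_p² = [(12−1)·118² + (12−1)·119²]/(12+12−2) = 14042.5
t = (631 − 482)/√[14042.5·(1/12 + 1/12)] = 3.080
df = n₁ + n₂ − 2 = 22
Two-sided p-value ≈ 0.005
Since p ≈ 0.005 < α = 0.1, reject H0; the evidence is statistically significant.

t = 3.080, df = 22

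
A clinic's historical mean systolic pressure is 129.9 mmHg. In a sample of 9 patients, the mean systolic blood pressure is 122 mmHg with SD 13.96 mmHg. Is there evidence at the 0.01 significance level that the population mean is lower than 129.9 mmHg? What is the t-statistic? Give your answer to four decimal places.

H0: μ = 129.9; H1: μ < 129.9 (one-sample t-test, left-tailed).
t = (x̄ − μ₀)/(s/√n) = (122 − 129.9)/(13.96/√9) = -1.6977
df = n − 1 = 8
p-value = P(T ≤ -1.6977) ≈ 0.064
Since p ≈ 0.064 > α = 0.01, fail to reject H0; the data do not provide sufficient evidence against H0.

-1.6977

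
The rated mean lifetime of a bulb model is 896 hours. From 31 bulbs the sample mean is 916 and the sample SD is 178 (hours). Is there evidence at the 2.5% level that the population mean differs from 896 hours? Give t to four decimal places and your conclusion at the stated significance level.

H0: μ = 896; H1: μ ≠ 896 (one-sample t-test, two-sided).
t = (x̄ − μ₀)/(s/√n) = (916 − 896)/(178/√31) = 0.6256
df = n − 1 = 30
Two-sided p-value ≈ 0.5363
Since p ≈ 0.5363 > α = 0.025, fail to reject H0; the evidence is not statistically significant.

t = 0.6256; fail to reject H0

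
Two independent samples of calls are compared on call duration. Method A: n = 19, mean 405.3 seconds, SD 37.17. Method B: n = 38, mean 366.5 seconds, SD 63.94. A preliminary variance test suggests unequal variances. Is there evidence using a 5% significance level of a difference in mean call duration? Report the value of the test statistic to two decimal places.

2.89

Let group 1 = method A, group 2 = method B. H0: μ_1 = μ_2; H1: μ_1 ≠ μ_2 (Welch's two-sample t-test, two-sided).
t = (x̄_1 − x̄_2)/√(s_1²/n_1 + s_2²/n_2) = (405.3 − 366.5)/√(37.17²/19 + 63.94²/38) = 2.89
Welch–Satterthwaite df ≈ 53.59
Two-sided p-value ≈ 0.0056
Since p ≈ 0.0056 < α = 0.05, reject H0; the evidence is statistically significant.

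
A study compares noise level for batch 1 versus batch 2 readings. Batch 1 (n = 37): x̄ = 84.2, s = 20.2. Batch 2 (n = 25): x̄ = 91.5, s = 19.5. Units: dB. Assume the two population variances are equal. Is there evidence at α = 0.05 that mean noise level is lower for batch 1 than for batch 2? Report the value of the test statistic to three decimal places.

-1.415

Let group 1 = batch 1, group 2 = batch 2. H0: μ_1 = μ_2; H1: μ_1 < μ_2 (two-sample pooled-variance t-test, left-tailed).
s_p² = [(37−1)·20.2² + (25−1)·19.5²]/(37+25−2) = 396.924
t = (84.2 − 91.5)/√[396.924·(1/37 + 1/25)] = -1.415
df = n₁ + n₂ − 2 = 60
p-value = P(T ≤ -1.415) ≈ 0.0811
Since p ≈ 0.0811 > α = 0.05, fail to reject H0; the data do not provide sufficient evidence against H0.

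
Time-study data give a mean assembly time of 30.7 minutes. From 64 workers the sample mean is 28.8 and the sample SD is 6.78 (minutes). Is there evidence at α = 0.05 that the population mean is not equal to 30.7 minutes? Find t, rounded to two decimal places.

H0: μ = 30.7; H1: μ ≠ 30.7 (one-sample t-test, two-sided).
t = (x̄ − μ₀)/(s/√n) = (28.8 − 30.7)/(6.78/√64) = -2.24
df = n − 1 = 63
Two-sided p-value ≈ 0.028
Since p ≈ 0.028 < α = 0.05, reject H0; the evidence is statistically significant.

-2.24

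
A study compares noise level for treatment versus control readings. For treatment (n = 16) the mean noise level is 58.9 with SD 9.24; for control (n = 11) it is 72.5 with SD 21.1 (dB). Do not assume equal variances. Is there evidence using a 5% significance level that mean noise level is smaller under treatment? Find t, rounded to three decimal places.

Let group 1 = treatment, group 2 = control. H0: μ_1 = μ_2; H1: μ_1 < μ_2 (Welch's two-sample t-test, left-tailed).
t = (x̄_1 − x̄_2)/√(s_1²/n_1 + s_2²/n_2) = (58.9 − 72.5)/√(9.24²/16 + 21.1²/11) = -2.009
Welch–Satterthwaite df ≈ 12.66
p-value = P(T ≤ -2.009) ≈ 0.0332
Since p ≈ 0.0332 < α = 0.05, reject H0; the data support H1.

-2.009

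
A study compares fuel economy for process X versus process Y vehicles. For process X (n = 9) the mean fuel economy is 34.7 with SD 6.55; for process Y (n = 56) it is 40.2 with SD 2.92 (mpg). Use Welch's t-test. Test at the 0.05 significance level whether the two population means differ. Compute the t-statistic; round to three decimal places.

Let group 1 = process X, group 2 = process Y. H0: μ_1 = μ_2; H1: μ_1 ≠ μ_2 (Welch's two-sample t-test, two-sided).
t = (x̄_1 − x̄_2)/√(s_1²/n_1 + s_2²/n_2) = (34.7 − 40.2)/√(6.55²/9 + 2.92²/56) = -2.480
Welch–Satterthwaite df ≈ 8.52
Two-sided p-value ≈ 0.036
Since p ≈ 0.036 < α = 0.05, reject H0; the data support H1.

-2.480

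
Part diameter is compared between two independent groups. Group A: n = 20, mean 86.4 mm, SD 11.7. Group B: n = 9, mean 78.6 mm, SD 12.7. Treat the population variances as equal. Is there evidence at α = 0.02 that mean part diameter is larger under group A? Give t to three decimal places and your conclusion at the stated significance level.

t = 1.619; fail to reject H0

Let group 1 = group A, group 2 = group B. H0: μ_1 = μ_2; H1: μ_1 > μ_2 (two-sample pooled-variance t-test, right-tailed).
s_p² = [(20−1)·11.7² + (9−1)·12.7²]/(20+9−2) = 144.12
t = (86.4 − 78.6)/√[144.12·(1/20 + 1/9)] = 1.619
df = n₁ + n₂ − 2 = 27
p-value = P(T ≥ 1.619) ≈ 0.0586
Since p ≈ 0.0586 > α = 0.02, fail to reject H0; the evidence is not statistically significant.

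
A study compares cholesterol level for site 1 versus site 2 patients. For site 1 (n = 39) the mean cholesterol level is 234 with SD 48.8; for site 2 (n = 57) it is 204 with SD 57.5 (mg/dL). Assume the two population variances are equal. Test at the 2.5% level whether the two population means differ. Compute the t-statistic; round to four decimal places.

2.6659

Let group 1 = site 1, group 2 = site 2. H0: μ_1 = μ_2; H1: μ_1 ≠ μ_2 (two-sample pooled-variance t-test, two-sided).
s_p² = [(39−1)·48.8² + (57−1)·57.5²]/(39+57−2) = 2932.39
t = (234 − 204)/√[2932.39·(1/39 + 1/57)] = 2.6659
df = n₁ + n₂ − 2 = 94
Two-sided p-value ≈ 0.009
Since p ≈ 0.009 < α = 0.025, reject H0; the data support H1.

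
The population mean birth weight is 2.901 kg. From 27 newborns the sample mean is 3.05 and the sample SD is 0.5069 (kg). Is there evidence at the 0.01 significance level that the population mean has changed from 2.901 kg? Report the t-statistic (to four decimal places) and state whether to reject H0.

H0: μ = 2.901; H1: μ ≠ 2.901 (one-sample t-test, two-sided).
t = (x̄ − μ₀)/(s/√n) = (3.05 − 2.901)/(0.5069/√27) = 1.5274
df = n − 1 = 26
Two-sided p-value ≈ 0.139
Since p ≈ 0.139 > α = 0.01, fail to reject H0; the data do not provide sufficient evidence against H0.

t = 1.5274; fail to reject H0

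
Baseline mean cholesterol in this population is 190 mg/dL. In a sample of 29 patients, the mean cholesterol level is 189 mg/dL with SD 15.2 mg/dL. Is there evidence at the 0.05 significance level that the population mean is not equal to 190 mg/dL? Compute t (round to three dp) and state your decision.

t = -0.354; fail to reject H0

H0: μ = 190; H1: μ ≠ 190 (one-sample t-test, two-sided).
t = (x̄ − μ₀)/(s/√n) = (189 − 190)/(15.2/√29) = -0.354
df = n − 1 = 28
Two-sided p-value ≈ 0.7258
Since p ≈ 0.7258 > α = 0.05, fail to reject H0; the data do not provide sufficient evidence against H0.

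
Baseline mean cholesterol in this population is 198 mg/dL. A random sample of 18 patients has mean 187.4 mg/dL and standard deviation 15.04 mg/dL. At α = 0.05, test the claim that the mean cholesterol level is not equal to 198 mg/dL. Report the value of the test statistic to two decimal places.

-2.99

H0: μ = 198; H1: μ ≠ 198 (one-sample t-test, two-sided).
t = (x̄ − μ₀)/(s/√n) = (187.4 − 198)/(15.04/√18) = -2.99
df = n − 1 = 17
Two-sided p-value ≈ 0.008
Since p ≈ 0.008 < α = 0.05, reject H0; the evidence is statistically significant.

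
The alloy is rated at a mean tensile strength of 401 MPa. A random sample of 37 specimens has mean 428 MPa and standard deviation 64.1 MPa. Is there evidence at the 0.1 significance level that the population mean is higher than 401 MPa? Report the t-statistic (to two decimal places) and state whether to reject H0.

t = 2.56; reject H0

H0: μ = 401; H1: μ > 401 (one-sample t-test, right-tailed).
t = (x̄ − μ₀)/(s/√n) = (428 − 401)/(64.1/√37) = 2.56
df = n − 1 = 36
p-value = P(T ≥ 2.56) ≈ 0.007
Since p ≈ 0.007 < α = 0.1, reject H0; the data support H1.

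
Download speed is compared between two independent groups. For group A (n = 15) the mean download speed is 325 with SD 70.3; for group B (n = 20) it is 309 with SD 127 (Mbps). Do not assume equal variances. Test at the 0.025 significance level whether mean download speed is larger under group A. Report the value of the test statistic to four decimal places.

0.4747

Let group 1 = group A, group 2 = group B. H0: μ_1 = μ_2; H1: μ_1 > μ_2 (Welch's two-sample t-test, right-tailed).
t = (x̄_1 − x̄_2)/√(s_1²/n_1 + s_2²/n_2) = (325 − 309)/√(70.3²/15 + 127²/20) = 0.4747
Welch–Satterthwaite df ≈ 30.73
p-value = P(T ≥ 0.4747) ≈ 0.3192
Since p ≈ 0.3192 > α = 0.025, fail to reject H0; the data do not provide sufficient evidence against H0.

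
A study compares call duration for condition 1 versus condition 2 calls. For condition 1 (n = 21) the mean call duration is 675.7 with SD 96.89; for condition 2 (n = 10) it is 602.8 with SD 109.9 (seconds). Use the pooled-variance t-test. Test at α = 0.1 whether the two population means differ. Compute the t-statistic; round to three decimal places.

Let group 1 = condition 1, group 2 = condition 2. H0: μ_1 = μ_2; H1: μ_1 ≠ μ_2 (two-sample pooled-variance t-test, two-sided).
s_p² = [(21−1)·96.89² + (10−1)·109.9²]/(21+10−2) = 10222.6
t = (675.7 − 602.8)/√[10222.6·(1/21 + 1/10)] = 1.877
df = n₁ + n₂ − 2 = 29
Two-sided p-value ≈ 0.071
Since p ≈ 0.071 < α = 0.1, reject H0; the evidence is statistically significant.

1.877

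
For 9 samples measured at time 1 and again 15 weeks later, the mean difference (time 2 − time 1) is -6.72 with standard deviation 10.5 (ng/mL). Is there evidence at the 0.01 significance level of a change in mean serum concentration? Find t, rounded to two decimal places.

-1.92

H0: μ_d = 0; H1: μ_d ≠ 0 (paired t-test on the differences, two-sided).
t = d̄/(s_d/√n) = -6.72/(10.5/√9) = -1.92
df = n − 1 = 8
Two-sided p-value ≈ 0.091
Since p ≈ 0.091 > α = 0.01, fail to reject H0; the data do not provide sufficient evidence against H0.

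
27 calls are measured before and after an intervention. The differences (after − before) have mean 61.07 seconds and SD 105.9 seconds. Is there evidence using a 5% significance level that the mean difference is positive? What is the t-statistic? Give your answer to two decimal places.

3.00

H0: μ_d = 0; H1: μ_d > 0 (paired t-test on the differences, right-tailed).
t = d̄/(s_d/√n) = 61.07/(105.9/√27) = 3.00
df = n − 1 = 26
p-value = P(T ≥ 3.00) ≈ 0.0030
Since p ≈ 0.0030 < α = 0.05, reject H0; the evidence is statistically significant.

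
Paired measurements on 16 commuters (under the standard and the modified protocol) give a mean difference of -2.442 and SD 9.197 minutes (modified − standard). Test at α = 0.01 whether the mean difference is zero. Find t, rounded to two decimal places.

-1.06

H0: μ_d = 0; H1: μ_d ≠ 0 (paired t-test on the differences, two-sided).
t = d̄/(s_d/√n) = -2.442/(9.197/√16) = -1.06
df = n − 1 = 15
Two-sided p-value ≈ 0.3050
Since p ≈ 0.3050 > α = 0.01, fail to reject H0; the data do not provide sufficient evidence against H0.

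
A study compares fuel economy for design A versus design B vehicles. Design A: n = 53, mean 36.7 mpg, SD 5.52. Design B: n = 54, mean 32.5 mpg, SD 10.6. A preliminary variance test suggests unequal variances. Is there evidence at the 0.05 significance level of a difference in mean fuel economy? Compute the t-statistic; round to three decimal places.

2.577

Let group 1 = design A, group 2 = design B. H0: μ_1 = μ_2; H1: μ_1 ≠ μ_2 (Welch's two-sample t-test, two-sided).
t = (x̄_1 − x̄_2)/√(s_1²/n_1 + s_2²/n_2) = (36.7 − 32.5)/√(5.52²/53 + 10.6²/54) = 2.577
Welch–Satterthwaite df ≈ 80.10
Two-sided p-value ≈ 0.0118
Since p ≈ 0.0118 < α = 0.05, reject H0; the data support H1.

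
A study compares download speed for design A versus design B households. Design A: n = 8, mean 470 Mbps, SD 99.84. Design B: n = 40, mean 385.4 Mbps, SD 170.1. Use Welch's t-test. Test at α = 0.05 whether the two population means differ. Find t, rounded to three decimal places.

Let group 1 = design A, group 2 = design B. H0: μ_1 = μ_2; H1: μ_1 ≠ μ_2 (Welch's two-sample t-test, two-sided).
t = (x̄_1 − x̄_2)/√(s_1²/n_1 + s_2²/n_2) = (470 − 385.4)/√(99.84²/8 + 170.1²/40) = 1.906
Welch–Satterthwaite df ≈ 16.49
Two-sided p-value ≈ 0.0742
Since p ≈ 0.0742 > α = 0.05, fail to reject H0; the data do not provide sufficient evidence against H0.

1.906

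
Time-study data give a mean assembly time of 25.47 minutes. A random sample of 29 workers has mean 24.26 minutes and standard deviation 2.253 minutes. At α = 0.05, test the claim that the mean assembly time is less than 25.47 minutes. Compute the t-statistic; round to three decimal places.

H0: μ = 25.47; H1: μ < 25.47 (one-sample t-test, left-tailed).
t = (x̄ − μ₀)/(s/√n) = (24.26 − 25.47)/(2.253/√29) = -2.892
df = n − 1 = 28
p-value = P(T ≤ -2.892) ≈ 0.0037
Since p ≈ 0.0037 < α = 0.05, reject H0; the data support H1.

-2.892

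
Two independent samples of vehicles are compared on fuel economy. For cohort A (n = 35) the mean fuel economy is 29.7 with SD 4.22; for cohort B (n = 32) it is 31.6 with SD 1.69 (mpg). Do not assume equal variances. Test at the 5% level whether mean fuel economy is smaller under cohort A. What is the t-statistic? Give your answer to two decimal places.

Let group 1 = cohort A, group 2 = cohort B. H0: μ_1 = μ_2; H1: μ_1 < μ_2 (Welch's two-sample t-test, left-tailed).
t = (x̄_1 − x̄_2)/√(s_1²/n_1 + s_2²/n_2) = (29.7 − 31.6)/√(4.22²/35 + 1.69²/32) = -2.46
Welch–Satterthwaite df ≈ 45.44
p-value = P(T ≤ -2.46) ≈ 0.009
Since p ≈ 0.009 < α = 0.05, reject H0; the data support H1.

-2.46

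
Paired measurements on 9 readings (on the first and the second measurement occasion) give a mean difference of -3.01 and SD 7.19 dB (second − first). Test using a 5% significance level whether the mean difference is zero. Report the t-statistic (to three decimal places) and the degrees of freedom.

t = -1.256, df = 8

H0: μ_d = 0; H1: μ_d ≠ 0 (paired t-test on the differences, two-sided).
t = d̄/(s_d/√n) = -3.01/(7.19/√9) = -1.256
df = n − 1 = 8
Two-sided p-value ≈ 0.245
Since p ≈ 0.245 > α = 0.05, fail to reject H0; the evidence is not statistically significant.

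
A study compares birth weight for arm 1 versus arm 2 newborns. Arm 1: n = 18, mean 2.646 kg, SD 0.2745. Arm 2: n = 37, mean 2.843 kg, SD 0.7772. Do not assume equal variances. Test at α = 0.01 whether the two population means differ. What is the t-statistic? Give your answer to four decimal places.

-1.3755

Let group 1 = arm 1, group 2 = arm 2. H0: μ_1 = μ_2; H1: μ_1 ≠ μ_2 (Welch's two-sample t-test, two-sided).
t = (x̄_1 − x̄_2)/√(s_1²/n_1 + s_2²/n_2) = (2.646 − 2.843)/√(0.2745²/18 + 0.7772²/37) = -1.3755
Welch–Satterthwaite df ≈ 49.88
Two-sided p-value ≈ 0.1751
Since p ≈ 0.1751 > α = 0.01, fail to reject H0; the data do not provide sufficient evidence against H0.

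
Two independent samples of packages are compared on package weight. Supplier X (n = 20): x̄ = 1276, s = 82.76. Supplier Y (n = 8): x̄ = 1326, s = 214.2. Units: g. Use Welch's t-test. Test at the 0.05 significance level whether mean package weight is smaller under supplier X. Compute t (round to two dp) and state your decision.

t = -0.64; fail to reject H0

Let group 1 = supplier X, group 2 = supplier Y. H0: μ_1 = μ_2; H1: μ_1 < μ_2 (Welch's two-sample t-test, left-tailed).
t = (x̄_1 − x̄_2)/√(s_1²/n_1 + s_2²/n_2) = (1276 − 1326)/√(82.76²/20 + 214.2²/8) = -0.64
Welch–Satterthwaite df ≈ 7.85
p-value = P(T ≤ -0.64) ≈ 0.2698
Since p ≈ 0.2698 > α = 0.05, fail to reject H0; the data do not provide sufficient evidence against H0.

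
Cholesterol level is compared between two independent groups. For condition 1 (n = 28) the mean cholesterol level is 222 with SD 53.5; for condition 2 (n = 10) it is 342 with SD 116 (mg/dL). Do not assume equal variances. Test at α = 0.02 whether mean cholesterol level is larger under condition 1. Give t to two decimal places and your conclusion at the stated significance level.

Let group 1 = condition 1, group 2 = condition 2. H0: μ_1 = μ_2; H1: μ_1 > μ_2 (Welch's two-sample t-test, right-tailed).
t = (x̄_1 − x̄_2)/√(s_1²/n_1 + s_2²/n_2) = (222 − 342)/√(53.5²/28 + 116²/10) = -3.15
Welch–Satterthwaite df ≈ 10.40
p-value = P(T ≥ -3.15) ≈ 0.9951
Since p ≈ 0.9951 > α = 0.02, fail to reject H0; the evidence is not statistically significant.

t = -3.15; fail to reject H0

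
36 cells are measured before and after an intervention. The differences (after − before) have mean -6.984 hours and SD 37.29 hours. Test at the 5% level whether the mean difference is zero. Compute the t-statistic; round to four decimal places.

H0: μ_d = 0; H1: μ_d ≠ 0 (paired t-test on the differences, two-sided).
t = d̄/(s_d/√n) = -6.984/(37.29/√36) = -1.1237
df = n − 1 = 35
Two-sided p-value ≈ 0.2688
Since p ≈ 0.2688 > α = 0.05, fail to reject H0; the data do not provide sufficient evidence against H0.

-1.1237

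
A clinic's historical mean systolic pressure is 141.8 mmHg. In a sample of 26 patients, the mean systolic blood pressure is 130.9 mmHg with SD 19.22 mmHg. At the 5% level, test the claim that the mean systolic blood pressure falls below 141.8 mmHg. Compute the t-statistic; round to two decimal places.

H0: μ = 141.8; H1: μ < 141.8 (one-sample t-test, left-tailed).
t = (x̄ − μ₀)/(s/√n) = (130.9 − 141.8)/(19.22/√26) = -2.89
df = n − 1 = 25
p-value = P(T ≤ -2.89) ≈ 0.0039
Since p ≈ 0.0039 < α = 0.05, reject H0; the evidence is statistically significant.

-2.89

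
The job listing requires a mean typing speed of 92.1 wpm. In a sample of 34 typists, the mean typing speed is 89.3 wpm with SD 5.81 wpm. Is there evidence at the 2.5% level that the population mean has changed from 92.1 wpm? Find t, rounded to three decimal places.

-2.810

H0: μ = 92.1; H1: μ ≠ 92.1 (one-sample t-test, two-sided).
t = (x̄ − μ₀)/(s/√n) = (89.3 − 92.1)/(5.81/√34) = -2.810
df = n − 1 = 33
Two-sided p-value ≈ 0.008
Since p ≈ 0.008 < α = 0.025, reject H0; the data support H1.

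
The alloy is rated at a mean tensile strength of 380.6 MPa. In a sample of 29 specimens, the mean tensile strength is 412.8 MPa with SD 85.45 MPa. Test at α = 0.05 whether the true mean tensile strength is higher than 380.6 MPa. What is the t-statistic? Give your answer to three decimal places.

H0: μ = 380.6; H1: μ > 380.6 (one-sample t-test, right-tailed).
t = (x̄ − μ₀)/(s/√n) = (412.8 − 380.6)/(85.45/√29) = 2.029
df = n − 1 = 28
p-value = P(T ≥ 2.029) ≈ 0.0260
Since p ≈ 0.0260 < α = 0.05, reject H0; the data support H1.

2.029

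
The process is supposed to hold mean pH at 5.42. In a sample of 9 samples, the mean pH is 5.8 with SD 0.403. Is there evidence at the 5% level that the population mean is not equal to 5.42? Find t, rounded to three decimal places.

H0: μ = 5.42; H1: μ ≠ 5.42 (one-sample t-test, two-sided).
t = (x̄ − μ₀)/(s/√n) = (5.8 − 5.42)/(0.403/√9) = 2.829
df = n − 1 = 8
Two-sided p-value ≈ 0.022
Since p ≈ 0.022 < α = 0.05, reject H0; the data support H1.

2.829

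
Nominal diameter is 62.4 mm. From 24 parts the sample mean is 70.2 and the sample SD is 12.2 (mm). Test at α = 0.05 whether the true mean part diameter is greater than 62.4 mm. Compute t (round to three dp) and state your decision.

t = 3.132; reject H0

H0: μ = 62.4; H1: μ > 62.4 (one-sample t-test, right-tailed).
t = (x̄ − μ₀)/(s/√n) = (70.2 − 62.4)/(12.2/√24) = 3.132
df = n − 1 = 23
p-value = P(T ≥ 3.132) ≈ 0.002
Since p ≈ 0.002 < α = 0.05, reject H0; the evidence is statistically significant.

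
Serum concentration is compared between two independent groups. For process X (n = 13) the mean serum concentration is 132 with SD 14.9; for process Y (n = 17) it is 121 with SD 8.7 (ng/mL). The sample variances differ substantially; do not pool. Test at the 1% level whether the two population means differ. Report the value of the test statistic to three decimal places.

2.371

Let group 1 = process X, group 2 = process Y. H0: μ_1 = μ_2; H1: μ_1 ≠ μ_2 (Welch's two-sample t-test, two-sided).
t = (x̄_1 − x̄_2)/√(s_1²/n_1 + s_2²/n_2) = (132 − 121)/√(14.9²/13 + 8.7²/17) = 2.371
Welch–Satterthwaite df ≈ 18.15
Two-sided p-value ≈ 0.029
Since p ≈ 0.029 > α = 0.01, fail to reject H0; the data do not provide sufficient evidence against H0.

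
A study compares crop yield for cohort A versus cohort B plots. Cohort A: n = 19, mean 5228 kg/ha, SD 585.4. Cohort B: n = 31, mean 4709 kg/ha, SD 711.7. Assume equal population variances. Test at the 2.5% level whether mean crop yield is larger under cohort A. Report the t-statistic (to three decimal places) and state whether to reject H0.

Let group 1 = cohort A, group 2 = cohort B. H0: μ_1 = μ_2; H1: μ_1 > μ_2 (two-sample pooled-variance t-test, right-tailed).
s_p² = [(19−1)·585.4² + (31−1)·711.7²]/(19+31−2) = 445083
t = (5228 − 4709)/√[445083·(1/19 + 1/31)] = 2.670
df = n₁ + n₂ − 2 = 48
p-value = P(T ≥ 2.670) ≈ 0.005
Since p ≈ 0.005 < α = 0.025, reject H0; the evidence is statistically significant.

t = 2.670; reject H0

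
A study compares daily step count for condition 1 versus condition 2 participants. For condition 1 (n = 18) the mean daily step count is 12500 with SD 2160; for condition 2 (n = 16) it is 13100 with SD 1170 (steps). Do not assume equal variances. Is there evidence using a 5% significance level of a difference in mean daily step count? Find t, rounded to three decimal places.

-1.022

Let group 1 = condition 1, group 2 = condition 2. H0: μ_1 = μ_2; H1: μ_1 ≠ μ_2 (Welch's two-sample t-test, two-sided).
t = (x̄_1 − x̄_2)/√(s_1²/n_1 + s_2²/n_2) = (12500 − 13100)/√(2160²/18 + 1170²/16) = -1.022
Welch–Satterthwaite df ≈ 26.77
Two-sided p-value ≈ 0.3160
Since p ≈ 0.3160 > α = 0.05, fail to reject H0; the data do not provide sufficient evidence against H0.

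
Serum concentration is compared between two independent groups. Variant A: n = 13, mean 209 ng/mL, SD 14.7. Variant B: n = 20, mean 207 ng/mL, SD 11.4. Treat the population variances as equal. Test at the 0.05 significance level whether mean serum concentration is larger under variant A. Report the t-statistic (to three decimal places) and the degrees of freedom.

t = 0.439, df = 31

Let group 1 = variant A, group 2 = variant B. H0: μ_1 = μ_2; H1: μ_1 > μ_2 (two-sample pooled-variance t-test, right-tailed).
s_p² = [(13−1)·14.7² + (20−1)·11.4²]/(13+20−2) = 163.301
t = (209 − 207)/√[163.301·(1/13 + 1/20)] = 0.439
df = n₁ + n₂ − 2 = 31
p-value = P(T ≥ 0.439) ≈ 0.3317
Since p ≈ 0.3317 > α = 0.05, fail to reject H0; the data do not provide sufficient evidence against H0.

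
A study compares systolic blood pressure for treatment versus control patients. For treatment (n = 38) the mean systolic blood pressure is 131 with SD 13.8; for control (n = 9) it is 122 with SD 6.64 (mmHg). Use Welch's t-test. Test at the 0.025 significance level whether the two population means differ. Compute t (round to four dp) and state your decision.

t = 2.8589; reject H0

Let group 1 = treatment, group 2 = control. H0: μ_1 = μ_2; H1: μ_1 ≠ μ_2 (Welch's two-sample t-test, two-sided).
t = (x̄_1 − x̄_2)/√(s_1²/n_1 + s_2²/n_2) = (131 − 122)/√(13.8²/38 + 6.64²/9) = 2.8589
Welch–Satterthwaite df ≈ 26.70
Two-sided p-value ≈ 0.0081
Since p ≈ 0.0081 < α = 0.025, reject H0; the data support H1.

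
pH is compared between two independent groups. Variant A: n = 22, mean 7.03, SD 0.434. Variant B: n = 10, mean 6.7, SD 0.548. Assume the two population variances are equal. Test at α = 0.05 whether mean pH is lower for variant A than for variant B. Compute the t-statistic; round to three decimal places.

1.837

Let group 1 = variant A, group 2 = variant B. H0: μ_1 = μ_2; H1: μ_1 < μ_2 (two-sample pooled-variance t-test, left-tailed).
s_p² = [(22−1)·0.434² + (10−1)·0.548²]/(22+10−2) = 0.22194
t = (7.03 − 6.7)/√[0.22194·(1/22 + 1/10)] = 1.837
df = n₁ + n₂ − 2 = 30
p-value = P(T ≤ 1.837) ≈ 0.962
Since p ≈ 0.962 > α = 0.05, fail to reject H0; the data do not provide sufficient evidence against H0.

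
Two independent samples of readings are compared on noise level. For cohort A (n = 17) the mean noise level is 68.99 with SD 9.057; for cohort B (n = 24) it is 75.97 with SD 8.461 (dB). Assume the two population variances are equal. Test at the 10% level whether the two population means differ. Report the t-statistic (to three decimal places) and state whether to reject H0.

Let group 1 = cohort A, group 2 = cohort B. H0: μ_1 = μ_2; H1: μ_1 ≠ μ_2 (two-sample pooled-variance t-test, two-sided).
s_p² = [(17−1)·9.057² + (24−1)·8.461²]/(17+24−2) = 75.8719
t = (68.99 − 75.97)/√[75.8719·(1/17 + 1/24)] = -2.528
df = n₁ + n₂ − 2 = 39
Two-sided p-value ≈ 0.0156
Since p ≈ 0.0156 < α = 0.1, reject H0; the evidence is statistically significant.

t = -2.528; reject H0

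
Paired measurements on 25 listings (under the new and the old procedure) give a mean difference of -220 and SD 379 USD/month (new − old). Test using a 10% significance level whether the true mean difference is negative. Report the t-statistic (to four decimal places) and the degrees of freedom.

H0: μ_d = 0; H1: μ_d < 0 (paired t-test on the differences, left-tailed).
t = d̄/(s_d/√n) = -220/(379/√25) = -2.9024
df = n − 1 = 24
p-value = P(T ≤ -2.9024) ≈ 0.0039
Since p ≈ 0.0039 < α = 0.1, reject H0; the data support H1.

t = -2.9024, df = 24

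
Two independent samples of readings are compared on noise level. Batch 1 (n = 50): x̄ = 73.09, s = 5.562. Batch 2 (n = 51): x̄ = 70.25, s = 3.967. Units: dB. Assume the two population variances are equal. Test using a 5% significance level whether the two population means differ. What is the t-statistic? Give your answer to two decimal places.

2.96

Let group 1 = batch 1, group 2 = batch 2. H0: μ_1 = μ_2; H1: μ_1 ≠ μ_2 (two-sample pooled-variance t-test, two-sided).
s_p² = [(50−1)·5.562² + (51−1)·3.967²]/(50+51−2) = 23.2597
t = (73.09 − 70.25)/√[23.2597·(1/50 + 1/51)] = 2.96
df = n₁ + n₂ − 2 = 99
Two-sided p-value ≈ 0.0039
Since p ≈ 0.0039 < α = 0.05, reject H0; the evidence is statistically significant.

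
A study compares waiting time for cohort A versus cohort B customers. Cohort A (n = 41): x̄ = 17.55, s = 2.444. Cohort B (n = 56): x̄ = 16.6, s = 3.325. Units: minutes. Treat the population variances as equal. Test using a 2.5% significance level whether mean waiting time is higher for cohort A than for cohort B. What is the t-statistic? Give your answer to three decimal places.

Let group 1 = cohort A, group 2 = cohort B. H0: μ_1 = μ_2; H1: μ_1 > μ_2 (two-sample pooled-variance t-test, right-tailed).
s_p² = [(41−1)·2.444² + (56−1)·3.325²]/(41+56−2) = 8.91563
t = (17.55 − 16.6)/√[8.91563·(1/41 + 1/56)] = 1.548
df = n₁ + n₂ − 2 = 95
p-value = P(T ≥ 1.548) ≈ 0.0625
Since p ≈ 0.0625 > α = 0.025, fail to reject H0; the evidence is not statistically significant.

1.548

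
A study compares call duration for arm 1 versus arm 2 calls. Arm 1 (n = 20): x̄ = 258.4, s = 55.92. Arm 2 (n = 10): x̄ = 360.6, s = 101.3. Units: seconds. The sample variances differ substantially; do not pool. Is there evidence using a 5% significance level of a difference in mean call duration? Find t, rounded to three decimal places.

Let group 1 = arm 1, group 2 = arm 2. H0: μ_1 = μ_2; H1: μ_1 ≠ μ_2 (Welch's two-sample t-test, two-sided).
t = (x̄_1 − x̄_2)/√(s_1²/n_1 + s_2²/n_2) = (258.4 − 360.6)/√(55.92²/20 + 101.3²/10) = -2.972
Welch–Satterthwaite df ≈ 11.82
Two-sided p-value ≈ 0.012
Since p ≈ 0.012 < α = 0.05, reject H0; the evidence is statistically significant.

-2.972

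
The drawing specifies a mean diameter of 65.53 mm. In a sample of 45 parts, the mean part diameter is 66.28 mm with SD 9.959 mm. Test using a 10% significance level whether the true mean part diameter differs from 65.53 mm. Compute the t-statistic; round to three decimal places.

H0: μ = 65.53; H1: μ ≠ 65.53 (one-sample t-test, two-sided).
t = (x̄ − μ₀)/(s/√n) = (66.28 − 65.53)/(9.959/√45) = 0.505
df = n − 1 = 44
Two-sided p-value ≈ 0.616
Since p ≈ 0.616 > α = 0.1, fail to reject H0; the data do not provide sufficient evidence against H0.

0.505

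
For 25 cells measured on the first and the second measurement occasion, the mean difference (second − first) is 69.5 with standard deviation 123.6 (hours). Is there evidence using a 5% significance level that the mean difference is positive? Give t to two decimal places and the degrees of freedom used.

H0: μ_d = 0; H1: μ_d > 0 (paired t-test on the differences, right-tailed).
t = d̄/(s_d/√n) = 69.5/(123.6/√25) = 2.81
df = n − 1 = 24
p-value = P(T ≥ 2.81) ≈ 0.0048
Since p ≈ 0.0048 < α = 0.05, reject H0; the data support H1.

t = 2.81, df = 24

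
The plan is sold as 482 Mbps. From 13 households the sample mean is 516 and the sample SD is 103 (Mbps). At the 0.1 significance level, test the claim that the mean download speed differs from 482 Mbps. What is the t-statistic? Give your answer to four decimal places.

H0: μ = 482; H1: μ ≠ 482 (one-sample t-test, two-sided).
t = (x̄ − μ₀)/(s/√n) = (516 − 482)/(103/√13) = 1.1902
df = n − 1 = 12
Two-sided p-value ≈ 0.2570
Since p ≈ 0.2570 > α = 0.1, fail to reject H0; the data do not provide sufficient evidence against H0.

1.1902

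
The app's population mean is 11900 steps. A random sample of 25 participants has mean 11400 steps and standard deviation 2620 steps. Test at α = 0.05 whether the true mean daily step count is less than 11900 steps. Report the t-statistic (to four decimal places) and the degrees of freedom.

t = -0.9542, df = 24

H0: μ = 11900; H1: μ < 11900 (one-sample t-test, left-tailed).
t = (x̄ − μ₀)/(s/√n) = (11400 − 11900)/(2620/√25) = -0.9542
df = n − 1 = 24
p-value = P(T ≤ -0.9542) ≈ 0.1747
Since p ≈ 0.1747 > α = 0.05, fail to reject H0; the evidence is not statistically significant.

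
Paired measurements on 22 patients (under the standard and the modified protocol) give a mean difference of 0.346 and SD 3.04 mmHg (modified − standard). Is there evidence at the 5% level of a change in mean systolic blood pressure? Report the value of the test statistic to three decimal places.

H0: μ_d = 0; H1: μ_d ≠ 0 (paired t-test on the differences, two-sided).
t = d̄/(s_d/√n) = 0.346/(3.04/√22) = 0.534
df = n − 1 = 21
Two-sided p-value ≈ 0.5991
Since p ≈ 0.5991 > α = 0.05, fail to reject H0; the evidence is not statistically significant.

0.534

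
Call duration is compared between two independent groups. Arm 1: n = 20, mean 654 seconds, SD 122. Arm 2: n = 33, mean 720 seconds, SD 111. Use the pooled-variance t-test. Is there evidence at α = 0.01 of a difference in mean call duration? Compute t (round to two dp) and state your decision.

Let group 1 = arm 1, group 2 = arm 2. H0: μ_1 = μ_2; H1: μ_1 ≠ μ_2 (two-sample pooled-variance t-test, two-sided).
s_p² = [(20−1)·122² + (33−1)·111²]/(20+33−2) = 13275.8
t = (654 − 720)/√[13275.8·(1/20 + 1/33)] = -2.02
df = n₁ + n₂ − 2 = 51
Two-sided p-value ≈ 0.049
Since p ≈ 0.049 > α = 0.01, fail to reject H0; the evidence is not statistically significant.

t = -2.02; fail to reject H0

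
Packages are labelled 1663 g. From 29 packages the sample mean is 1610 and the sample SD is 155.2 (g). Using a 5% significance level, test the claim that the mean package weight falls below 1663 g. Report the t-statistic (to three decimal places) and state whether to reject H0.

t = -1.839; reject H0

H0: μ = 1663; H1: μ < 1663 (one-sample t-test, left-tailed).
t = (x̄ − μ₀)/(s/√n) = (1610 − 1663)/(155.2/√29) = -1.839
df = n − 1 = 28
p-value = P(T ≤ -1.839) ≈ 0.038
Since p ≈ 0.038 < α = 0.05, reject H0; the evidence is statistically significant.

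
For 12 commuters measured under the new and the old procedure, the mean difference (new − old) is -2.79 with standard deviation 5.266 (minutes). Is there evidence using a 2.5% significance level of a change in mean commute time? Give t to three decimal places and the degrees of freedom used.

H0: μ_d = 0; H1: μ_d ≠ 0 (paired t-test on the differences, two-sided).
t = d̄/(s_d/√n) = -2.79/(5.266/√12) = -1.835
df = n − 1 = 11
Two-sided p-value ≈ 0.094
Since p ≈ 0.094 > α = 0.025, fail to reject H0; the data do not provide sufficient evidence against H0.

t = -1.835, df = 11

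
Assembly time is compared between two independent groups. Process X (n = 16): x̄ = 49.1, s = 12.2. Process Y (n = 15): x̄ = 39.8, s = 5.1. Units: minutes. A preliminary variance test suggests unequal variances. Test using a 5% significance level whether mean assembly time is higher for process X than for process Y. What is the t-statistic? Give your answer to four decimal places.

2.7994

Let group 1 = process X, group 2 = process Y. H0: μ_1 = μ_2; H1: μ_1 > μ_2 (Welch's two-sample t-test, right-tailed).
t = (x̄_1 − x̄_2)/√(s_1²/n_1 + s_2²/n_2) = (49.1 − 39.8)/√(12.2²/16 + 5.1²/15) = 2.7994
Welch–Satterthwaite df ≈ 20.36
p-value = P(T ≥ 2.7994) ≈ 0.005
Since p ≈ 0.005 < α = 0.05, reject H0; the evidence is statistically significant.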